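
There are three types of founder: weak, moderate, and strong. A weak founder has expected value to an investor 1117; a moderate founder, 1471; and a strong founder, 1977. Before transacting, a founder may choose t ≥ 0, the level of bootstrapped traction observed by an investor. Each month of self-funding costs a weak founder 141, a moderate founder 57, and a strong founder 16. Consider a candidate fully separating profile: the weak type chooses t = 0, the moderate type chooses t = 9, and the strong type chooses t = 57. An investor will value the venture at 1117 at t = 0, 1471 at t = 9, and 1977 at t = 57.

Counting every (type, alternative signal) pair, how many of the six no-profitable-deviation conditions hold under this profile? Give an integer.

3

Strong (own payoff 1977 − 16×57 = 1065): to t=0 gives 1117 → profitable ✗; to t=9 gives 1471 − 16×9 = 1327 → profitable ✗.
Moderate (own payoff 1471 − 57×9 = 958): to t=0 gives 1117 → profitable ✗; to t=57 gives 1977 − 57×57 = -1272 → no gain ✓.
Weak (own payoff 1117): to t=9 gives 1471 − 141×9 = 202 → no gain ✓; to t=57 gives 1977 − 141×57 = -6060 → no gain ✓.
3 of the 6 constraints hold; not an equilibrium.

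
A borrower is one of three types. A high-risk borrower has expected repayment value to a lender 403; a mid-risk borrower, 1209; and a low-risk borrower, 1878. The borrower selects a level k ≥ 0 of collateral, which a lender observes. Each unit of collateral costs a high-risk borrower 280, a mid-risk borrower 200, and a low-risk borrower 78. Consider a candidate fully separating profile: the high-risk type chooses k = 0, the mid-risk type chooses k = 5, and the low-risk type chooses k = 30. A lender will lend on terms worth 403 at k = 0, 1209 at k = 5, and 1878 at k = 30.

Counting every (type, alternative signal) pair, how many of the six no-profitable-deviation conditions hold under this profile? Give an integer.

Mid-risk (own payoff 1209 − 200×5 = 209): to k=0 gives 403 → profitable ✗; to k=30 gives 1878 − 200×30 = -4122 → no gain ✓.
High-risk (own payoff 403): to k=5 gives 1209 − 280×5 = -191 → no gain ✓; to k=30 gives 1878 − 280×30 = -6522 → no gain ✓.
Low-risk (own payoff 1878 − 78×30 = -462): to k=0 gives 403 → profitable ✗; to k=5 gives 1209 − 78×5 = 819 → profitable ✗.
3 of the 6 constraints hold; not an equilibrium.

3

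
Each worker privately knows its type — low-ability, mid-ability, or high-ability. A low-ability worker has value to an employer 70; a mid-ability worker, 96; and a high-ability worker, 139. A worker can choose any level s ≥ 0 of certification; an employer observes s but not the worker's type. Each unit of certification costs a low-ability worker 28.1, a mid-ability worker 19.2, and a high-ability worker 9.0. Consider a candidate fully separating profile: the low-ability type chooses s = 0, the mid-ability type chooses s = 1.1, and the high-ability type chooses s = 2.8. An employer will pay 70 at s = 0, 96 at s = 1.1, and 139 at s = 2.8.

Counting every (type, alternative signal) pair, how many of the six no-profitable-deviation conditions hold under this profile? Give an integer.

5

High-ability (own payoff 139 − 9.0×2.8 = 113.8): to s=0 gives 70 → no gain ✓; to s=1.1 gives 96 − 9.0×1.1 = 86.1 → no gain ✓.
Low-ability (own payoff 70): to s=1.1 gives 96 − 28.1×1.1 = 65.09 → no gain ✓; to s=2.8 gives 139 − 28.1×2.8 = 60.32 → no gain ✓.
Mid-ability (own payoff 96 − 19.2×1.1 = 74.88): to s=0 gives 70 → no gain ✓; to s=2.8 gives 139 − 19.2×2.8 = 85.24 → profitable ✗.
5 of the 6 constraints hold; not an equilibrium.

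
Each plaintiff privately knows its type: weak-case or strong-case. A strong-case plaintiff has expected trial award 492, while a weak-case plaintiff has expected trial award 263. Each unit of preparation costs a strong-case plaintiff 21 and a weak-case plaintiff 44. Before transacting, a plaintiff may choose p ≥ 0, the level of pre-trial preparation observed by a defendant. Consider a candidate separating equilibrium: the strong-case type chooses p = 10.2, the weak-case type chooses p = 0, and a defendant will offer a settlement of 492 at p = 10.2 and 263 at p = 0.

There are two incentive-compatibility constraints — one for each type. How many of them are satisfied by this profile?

Weak-case type: stay at 0 → 263; mimic → 492 − 44 × 10.2 = 43.2. IC holds (263 ≥ 43.2).
Strong-case type: signal → 492 − 21 × 10.2 = 277.8; deviate to 0 → 263. IC holds (277.8 ≥ 263).
2 of 2 constraints hold, so this is a separating equilibrium.

2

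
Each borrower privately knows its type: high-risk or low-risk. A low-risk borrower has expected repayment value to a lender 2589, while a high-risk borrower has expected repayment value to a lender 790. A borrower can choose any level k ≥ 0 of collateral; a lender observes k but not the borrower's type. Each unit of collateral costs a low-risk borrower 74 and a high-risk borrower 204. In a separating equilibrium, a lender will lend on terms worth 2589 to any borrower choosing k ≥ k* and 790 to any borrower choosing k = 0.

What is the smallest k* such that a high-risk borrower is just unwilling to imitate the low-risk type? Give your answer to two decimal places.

8.82

A high-risk borrower choosing k = 0 receives 790.
Imitating at k* instead would pay 2589 at cost 204·k*, netting 2589 − 204·k*.
Indifference: 790 = 2589 − 204·k*, so k* = (2589 − 790) / 204 ≈ 8.82.
This is the high-risk type's binding incentive-compatibility constraint; any k ≥ 8.82 sustains separation on that side.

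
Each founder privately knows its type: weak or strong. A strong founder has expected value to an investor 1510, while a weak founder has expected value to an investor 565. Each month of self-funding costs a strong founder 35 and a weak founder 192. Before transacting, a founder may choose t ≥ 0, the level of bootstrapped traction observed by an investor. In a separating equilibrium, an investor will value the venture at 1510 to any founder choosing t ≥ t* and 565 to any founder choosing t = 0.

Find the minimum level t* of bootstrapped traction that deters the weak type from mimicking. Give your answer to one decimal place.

A weak founder choosing t = 0 receives 565.
Imitating at t* instead would pay 1510 at cost 192·t*, netting 1510 − 192·t*.
Indifference: 565 = 1510 − 192·t*, so t* = (1510 − 565) / 192 ≈ 4.9.
At t* the weak type's incentive constraint just binds; the strong type strictly prefers t* since its per-unit cost is lower.

4.9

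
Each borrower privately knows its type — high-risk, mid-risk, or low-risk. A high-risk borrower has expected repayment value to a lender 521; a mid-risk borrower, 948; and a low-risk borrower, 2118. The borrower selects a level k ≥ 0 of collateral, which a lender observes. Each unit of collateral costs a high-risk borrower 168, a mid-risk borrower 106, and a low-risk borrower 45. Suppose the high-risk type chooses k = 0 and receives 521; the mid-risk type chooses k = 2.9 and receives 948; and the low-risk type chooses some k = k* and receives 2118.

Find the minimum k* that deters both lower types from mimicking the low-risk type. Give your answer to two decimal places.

Mid-risk type (on-path payoff 948 − 106×2.9 = 640.6) won't mimic when 640.6 ≥ 2118 − 106·k*, i.e. k* ≥ 13.94.
High-risk type (on-path payoff 521) won't mimic when 521 ≥ 2118 − 168·k*, i.e. k* ≥ 9.51.
Both must hold, so k* = max(9.51, 13.94) = 13.94. The mid-risk type's constraint binds.

13.94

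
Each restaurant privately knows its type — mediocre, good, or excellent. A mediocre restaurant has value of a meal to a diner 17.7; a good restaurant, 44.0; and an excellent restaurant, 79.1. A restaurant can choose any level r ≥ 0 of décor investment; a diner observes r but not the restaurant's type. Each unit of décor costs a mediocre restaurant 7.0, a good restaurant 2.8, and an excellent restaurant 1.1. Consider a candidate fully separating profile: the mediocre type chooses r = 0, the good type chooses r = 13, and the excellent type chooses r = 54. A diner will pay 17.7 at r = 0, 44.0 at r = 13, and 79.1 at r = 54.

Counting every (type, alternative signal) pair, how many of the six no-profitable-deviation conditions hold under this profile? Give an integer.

4

Excellent (own payoff 79.1 − 1.1×54 = 19.7): to r=0 gives 17.7 → no gain ✓; to r=13 gives 44.0 − 1.1×13 = 29.7 → profitable ✗.
Good (own payoff 44.0 − 2.8×13 = 7.6): to r=0 gives 17.7 → profitable ✗; to r=54 gives 79.1 − 2.8×54 = -72.1 → no gain ✓.
Mediocre (own payoff 17.7): to r=13 gives 44.0 − 7.0×13 = -47 → no gain ✓; to r=54 gives 79.1 − 7.0×54 = -298.9 → no gain ✓.
4 of the 6 constraints hold; not an equilibrium.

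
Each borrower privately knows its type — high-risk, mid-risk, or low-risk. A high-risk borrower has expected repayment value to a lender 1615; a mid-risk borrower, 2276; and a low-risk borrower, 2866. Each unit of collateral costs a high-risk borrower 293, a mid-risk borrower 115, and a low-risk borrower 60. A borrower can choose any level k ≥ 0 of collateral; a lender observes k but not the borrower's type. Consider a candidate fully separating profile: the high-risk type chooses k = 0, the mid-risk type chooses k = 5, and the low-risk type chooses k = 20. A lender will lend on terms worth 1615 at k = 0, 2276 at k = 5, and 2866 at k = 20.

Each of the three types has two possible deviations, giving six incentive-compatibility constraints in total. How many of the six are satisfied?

5

Mid-risk (own payoff 2276 − 115×5 = 1701): to k=0 gives 1615 → no gain ✓; to k=20 gives 2866 − 115×20 = 566 → no gain ✓.
Low-risk (own payoff 2866 − 60×20 = 1666): to k=0 gives 1615 → no gain ✓; to k=5 gives 2276 − 60×5 = 1976 → profitable ✗.
High-risk (own payoff 1615): to k=5 gives 2276 − 293×5 = 811 → no gain ✓; to k=20 gives 2866 − 293×20 = -2994 → no gain ✓.
5 of the 6 constraints hold; not an equilibrium.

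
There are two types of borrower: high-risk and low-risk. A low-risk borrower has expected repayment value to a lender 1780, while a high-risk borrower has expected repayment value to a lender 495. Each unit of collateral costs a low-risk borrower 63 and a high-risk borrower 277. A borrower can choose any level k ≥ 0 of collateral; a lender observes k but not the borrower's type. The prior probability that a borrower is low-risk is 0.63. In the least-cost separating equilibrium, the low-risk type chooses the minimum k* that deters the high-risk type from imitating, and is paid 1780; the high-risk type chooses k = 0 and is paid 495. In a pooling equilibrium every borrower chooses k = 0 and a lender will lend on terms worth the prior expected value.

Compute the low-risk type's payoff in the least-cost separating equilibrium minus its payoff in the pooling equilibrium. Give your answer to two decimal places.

Least-cost separating signal: k* solves 495 = 1780 − 277·k*, so k* = (1780 − 495)/277 ≈ 4.6390.
Low-risk type's separating payoff: 1780 − 63 × k* = 1780 − 63 × (1780 − 495)/277 = 1780 − 80955/277 ≈ 1487.7437.
Pooling payoff: 0.63 × 1780 + 0.37 × 495 = 1304.55.
Difference: 1487.7437 − 1304.55 = 183.1937, i.e. 183.19 to two decimal places.
The low-risk type prefers to separate.

183.19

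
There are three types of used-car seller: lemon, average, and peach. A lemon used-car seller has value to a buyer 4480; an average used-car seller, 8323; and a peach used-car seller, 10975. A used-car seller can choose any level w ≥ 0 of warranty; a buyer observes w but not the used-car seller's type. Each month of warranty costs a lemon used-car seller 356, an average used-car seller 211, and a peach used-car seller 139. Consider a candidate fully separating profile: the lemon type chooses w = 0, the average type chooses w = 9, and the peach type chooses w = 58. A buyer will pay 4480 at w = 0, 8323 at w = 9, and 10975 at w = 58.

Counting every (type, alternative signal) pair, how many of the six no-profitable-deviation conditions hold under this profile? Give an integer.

Lemon (own payoff 4480): to w=9 gives 8323 − 356×9 = 5119 → profitable ✗; to w=58 gives 10975 − 356×58 = -9673 → no gain ✓.
Average (own payoff 8323 − 211×9 = 6424): to w=0 gives 4480 → no gain ✓; to w=58 gives 10975 − 211×58 = -1263 → no gain ✓.
Peach (own payoff 10975 − 139×58 = 2913): to w=0 gives 4480 → profitable ✗; to w=9 gives 8323 − 139×9 = 7072 → profitable ✗.
3 of the 6 constraints hold; not an equilibrium.

3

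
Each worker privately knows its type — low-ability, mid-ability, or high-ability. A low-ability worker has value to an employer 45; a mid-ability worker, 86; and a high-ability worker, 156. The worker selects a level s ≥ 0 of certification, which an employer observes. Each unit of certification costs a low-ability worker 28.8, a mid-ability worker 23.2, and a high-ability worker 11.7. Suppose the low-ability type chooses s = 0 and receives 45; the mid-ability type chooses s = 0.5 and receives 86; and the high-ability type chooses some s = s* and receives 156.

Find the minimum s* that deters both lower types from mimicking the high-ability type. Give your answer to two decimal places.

Mid-ability type (on-path payoff 86 − 23.2×0.5 = 74.4) won't mimic when 74.4 ≥ 156 − 23.2·s*, i.e. s* ≥ 3.52.
Low-ability type (on-path payoff 45) won't mimic when 45 ≥ 156 − 28.8·s*, i.e. s* ≥ 3.85.
Both must hold, so s* = max(3.85, 3.52) = 3.85. The low-ability type's constraint binds.

3.85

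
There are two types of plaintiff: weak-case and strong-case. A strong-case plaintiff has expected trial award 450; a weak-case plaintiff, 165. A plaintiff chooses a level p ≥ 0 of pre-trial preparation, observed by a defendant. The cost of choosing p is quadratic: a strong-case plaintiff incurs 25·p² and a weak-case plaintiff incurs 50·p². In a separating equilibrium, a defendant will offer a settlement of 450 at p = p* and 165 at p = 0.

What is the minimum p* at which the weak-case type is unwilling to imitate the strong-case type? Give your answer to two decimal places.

2.39

The weak-case type at p = 0 receives 165; imitating at p* yields 450 − 50·p*².
Indifference: 165 = 450 − 50·p*², so p*² = (450 − 165) / 50 = 5.7.
p* = √5.7 ≈ 2.39.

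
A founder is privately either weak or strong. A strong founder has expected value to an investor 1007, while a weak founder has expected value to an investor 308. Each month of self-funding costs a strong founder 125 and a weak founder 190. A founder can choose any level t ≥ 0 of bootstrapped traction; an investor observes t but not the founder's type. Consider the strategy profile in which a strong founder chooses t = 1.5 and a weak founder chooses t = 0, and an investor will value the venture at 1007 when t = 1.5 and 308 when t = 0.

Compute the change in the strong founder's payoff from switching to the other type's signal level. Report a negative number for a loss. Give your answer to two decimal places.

-511.50

Playing t = 1.5 the strong founder receives 1007 − 125 × 1.5 = 819.5.
Deviating to t = 0 yields 308 instead.
Gain from deviating: 308 − 819.5 = -511.50.
The gain is negative, so the strong type's incentive-compatibility constraint is satisfied.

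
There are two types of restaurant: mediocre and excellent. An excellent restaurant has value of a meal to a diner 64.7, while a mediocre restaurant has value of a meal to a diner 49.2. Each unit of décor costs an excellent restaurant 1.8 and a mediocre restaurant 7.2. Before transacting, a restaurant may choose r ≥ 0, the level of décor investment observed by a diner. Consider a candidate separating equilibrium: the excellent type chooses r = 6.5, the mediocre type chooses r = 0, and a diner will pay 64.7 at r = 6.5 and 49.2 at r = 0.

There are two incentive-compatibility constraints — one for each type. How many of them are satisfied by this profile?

2

Excellent type: signal → 64.7 − 1.8 × 6.5 = 53; deviate to 0 → 49.2. IC holds (53 ≥ 49.2).
Mediocre type: stay at 0 → 49.2; mimic → 64.7 − 7.2 × 6.5 = 17.9. IC holds (49.2 ≥ 17.9).
2 of 2 constraints hold, so this is a separating equilibrium.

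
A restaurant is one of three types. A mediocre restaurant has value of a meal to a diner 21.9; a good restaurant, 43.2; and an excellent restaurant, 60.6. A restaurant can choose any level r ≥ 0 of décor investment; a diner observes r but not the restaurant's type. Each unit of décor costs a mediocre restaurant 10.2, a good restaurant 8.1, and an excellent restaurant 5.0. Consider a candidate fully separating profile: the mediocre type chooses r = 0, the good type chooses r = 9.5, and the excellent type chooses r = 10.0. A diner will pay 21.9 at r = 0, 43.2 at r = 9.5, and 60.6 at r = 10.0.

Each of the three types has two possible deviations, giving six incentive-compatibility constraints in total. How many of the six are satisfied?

Mediocre (own payoff 21.9): to r=9.5 gives 43.2 − 10.2×9.5 = -53.7 → no gain ✓; to r=10.0 gives 60.6 − 10.2×10.0 = -41.4 → no gain ✓.
Excellent (own payoff 60.6 − 5.0×10.0 = 10.6): to r=0 gives 21.9 → profitable ✗; to r=9.5 gives 43.2 − 5.0×9.5 = -4.3 → no gain ✓.
Good (own payoff 43.2 − 8.1×9.5 = -33.75): to r=0 gives 21.9 → profitable ✗; to r=10.0 gives 60.6 − 8.1×10.0 = -20.4 → profitable ✗.
3 of the 6 constraints hold; not an equilibrium.

3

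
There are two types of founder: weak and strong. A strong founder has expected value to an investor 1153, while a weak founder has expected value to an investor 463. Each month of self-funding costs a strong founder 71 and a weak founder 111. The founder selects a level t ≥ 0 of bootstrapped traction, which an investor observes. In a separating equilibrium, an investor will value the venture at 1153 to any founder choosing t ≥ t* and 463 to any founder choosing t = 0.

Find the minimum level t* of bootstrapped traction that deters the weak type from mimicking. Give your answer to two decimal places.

A weak founder choosing t = 0 receives 463.
Imitating at t* instead would pay 1153 at cost 111·t*, netting 1153 − 111·t*.
Indifference: 463 = 1153 − 111·t*, so t* = (1153 − 463) / 111 ≈ 6.22.
At t* the weak type's incentive constraint just binds; the strong type strictly prefers t* since its per-unit cost is lower.

6.22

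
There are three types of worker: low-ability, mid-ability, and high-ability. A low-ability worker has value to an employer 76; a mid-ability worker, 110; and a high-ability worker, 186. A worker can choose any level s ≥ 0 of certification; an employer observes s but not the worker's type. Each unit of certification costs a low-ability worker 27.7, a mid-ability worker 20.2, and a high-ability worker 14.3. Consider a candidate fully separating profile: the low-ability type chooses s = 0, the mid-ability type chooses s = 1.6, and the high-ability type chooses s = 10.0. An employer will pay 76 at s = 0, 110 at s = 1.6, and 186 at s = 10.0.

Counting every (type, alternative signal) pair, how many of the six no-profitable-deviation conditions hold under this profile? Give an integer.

4

Mid-ability (own payoff 110 − 20.2×1.6 = 77.68): to s=0 gives 76 → no gain ✓; to s=10.0 gives 186 − 20.2×10.0 = -16 → no gain ✓.
High-ability (own payoff 186 − 14.3×10.0 = 43): to s=0 gives 76 → profitable ✗; to s=1.6 gives 110 − 14.3×1.6 = 87.12 → profitable ✗.
Low-ability (own payoff 76): to s=1.6 gives 110 − 27.7×1.6 = 65.68 → no gain ✓; to s=10.0 gives 186 − 27.7×10.0 = -91 → no gain ✓.
4 of the 6 constraints hold; not an equilibrium.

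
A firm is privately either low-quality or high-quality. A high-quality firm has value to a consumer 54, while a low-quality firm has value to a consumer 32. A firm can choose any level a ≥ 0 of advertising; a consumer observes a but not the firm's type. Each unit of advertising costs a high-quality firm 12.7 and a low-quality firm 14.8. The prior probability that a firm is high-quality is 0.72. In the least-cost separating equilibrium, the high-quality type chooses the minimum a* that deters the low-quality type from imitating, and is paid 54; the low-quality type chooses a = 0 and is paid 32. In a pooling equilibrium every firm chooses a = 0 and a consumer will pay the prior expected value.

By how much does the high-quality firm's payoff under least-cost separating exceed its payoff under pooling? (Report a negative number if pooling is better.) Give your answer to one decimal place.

-12.7

Least-cost separating signal: a* solves 32 = 54 − 14.8·a*, so a* = (54 − 32)/14.8 ≈ 1.4865.
High-quality type's separating payoff: 54 − 12.7 × a* = 54 − 12.7 × (54 − 32)/14.8 = 54 − 279.4/14.8 ≈ 35.122.
Pooling payoff: 0.72 × 54 + 0.28 × 32 = 47.84.
Difference: 35.122 − 47.84 = -12.718, i.e. -12.7 to one decimal place.
The high-quality type would prefer the pooling outcome.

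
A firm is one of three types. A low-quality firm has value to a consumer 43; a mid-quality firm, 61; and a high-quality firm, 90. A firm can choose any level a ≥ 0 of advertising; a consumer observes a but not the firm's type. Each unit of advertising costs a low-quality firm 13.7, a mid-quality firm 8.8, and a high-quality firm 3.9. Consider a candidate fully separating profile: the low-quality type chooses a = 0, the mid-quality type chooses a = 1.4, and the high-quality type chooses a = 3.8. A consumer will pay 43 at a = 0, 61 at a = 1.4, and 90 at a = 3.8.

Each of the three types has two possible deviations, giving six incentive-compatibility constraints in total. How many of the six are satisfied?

5

High-quality (own payoff 90 − 3.9×3.8 = 75.18): to a=0 gives 43 → no gain ✓; to a=1.4 gives 61 − 3.9×1.4 = 55.54 → no gain ✓.
Low-quality (own payoff 43): to a=1.4 gives 61 − 13.7×1.4 = 41.82 → no gain ✓; to a=3.8 gives 90 − 13.7×3.8 = 37.94 → no gain ✓.
Mid-quality (own payoff 61 − 8.8×1.4 = 48.68): to a=0 gives 43 → no gain ✓; to a=3.8 gives 90 − 8.8×3.8 = 56.56 → profitable ✗.
5 of the 6 constraints hold; not an equilibrium.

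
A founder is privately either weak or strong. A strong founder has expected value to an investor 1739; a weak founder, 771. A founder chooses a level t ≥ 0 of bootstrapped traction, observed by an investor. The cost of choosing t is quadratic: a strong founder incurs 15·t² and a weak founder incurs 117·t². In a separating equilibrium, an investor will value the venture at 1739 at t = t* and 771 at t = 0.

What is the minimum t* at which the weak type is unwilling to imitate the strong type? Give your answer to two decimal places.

The weak type at t = 0 receives 771; imitating at t* yields 1739 − 117·t*².
Indifference: 771 = 1739 − 117·t*², so t*² = (1739 − 771) / 117 ≈ 8.2735.
t* = √8.2735 ≈ 2.88.

2.88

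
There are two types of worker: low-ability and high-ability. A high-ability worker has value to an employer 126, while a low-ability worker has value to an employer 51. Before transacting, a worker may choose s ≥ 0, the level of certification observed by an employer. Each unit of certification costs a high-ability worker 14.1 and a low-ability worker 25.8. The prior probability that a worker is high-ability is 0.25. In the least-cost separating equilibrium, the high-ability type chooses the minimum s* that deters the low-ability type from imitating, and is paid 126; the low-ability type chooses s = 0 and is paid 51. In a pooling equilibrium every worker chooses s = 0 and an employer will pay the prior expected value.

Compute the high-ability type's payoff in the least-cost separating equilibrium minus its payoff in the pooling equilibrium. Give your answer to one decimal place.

Least-cost separating signal: s* solves 51 = 126 − 25.8·s*, so s* = (126 − 51)/25.8 ≈ 2.9070.
High-ability type's separating payoff: 126 − 14.1 × s* = 126 − 14.1 × (126 − 51)/25.8 = 126 − 1057.5/25.8 ≈ 85.012.
Pooling payoff: 0.25 × 126 + 0.75 × 51 = 69.75.
Difference: 85.012 − 69.75 = 15.262, i.e. 15.3 to one decimal place.
The high-ability type prefers to separate.

15.3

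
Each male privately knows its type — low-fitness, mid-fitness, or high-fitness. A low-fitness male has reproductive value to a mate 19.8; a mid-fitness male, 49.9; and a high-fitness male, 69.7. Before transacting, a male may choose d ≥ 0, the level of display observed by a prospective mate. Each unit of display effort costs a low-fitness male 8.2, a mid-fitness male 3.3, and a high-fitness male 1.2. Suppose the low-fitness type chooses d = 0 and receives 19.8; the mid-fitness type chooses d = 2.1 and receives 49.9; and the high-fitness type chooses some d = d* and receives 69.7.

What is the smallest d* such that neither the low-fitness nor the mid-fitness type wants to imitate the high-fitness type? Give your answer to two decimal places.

Low-fitness type (on-path payoff 19.8) won't mimic when 19.8 ≥ 69.7 − 8.2·d*, i.e. d* ≥ 6.09.
Mid-fitness type (on-path payoff 49.9 − 3.3×2.1 = 42.97) won't mimic when 42.97 ≥ 69.7 − 3.3·d*, i.e. d* ≥ 8.10.
Both must hold, so d* = max(6.09, 8.10) = 8.10. The mid-fitness type's constraint binds.

8.10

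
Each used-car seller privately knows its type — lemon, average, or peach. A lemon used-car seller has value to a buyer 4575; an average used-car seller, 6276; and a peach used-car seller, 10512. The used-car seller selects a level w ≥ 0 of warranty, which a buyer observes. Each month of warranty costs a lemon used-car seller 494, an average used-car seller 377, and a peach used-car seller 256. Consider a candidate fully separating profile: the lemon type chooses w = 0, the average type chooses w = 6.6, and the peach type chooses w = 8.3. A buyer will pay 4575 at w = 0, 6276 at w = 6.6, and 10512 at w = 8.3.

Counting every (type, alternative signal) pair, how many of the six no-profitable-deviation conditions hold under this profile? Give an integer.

3

Peach (own payoff 10512 − 256×8.3 = 8387.2): to w=0 gives 4575 → no gain ✓; to w=6.6 gives 6276 − 256×6.6 = 4586.4 → no gain ✓.
Lemon (own payoff 4575): to w=6.6 gives 6276 − 494×6.6 = 3015.6 → no gain ✓; to w=8.3 gives 10512 − 494×8.3 = 6411.8 → profitable ✗.
Average (own payoff 6276 − 377×6.6 = 3787.8): to w=0 gives 4575 → profitable ✗; to w=8.3 gives 10512 − 377×8.3 = 7382.9 → profitable ✗.
3 of the 6 constraints hold; not an equilibrium.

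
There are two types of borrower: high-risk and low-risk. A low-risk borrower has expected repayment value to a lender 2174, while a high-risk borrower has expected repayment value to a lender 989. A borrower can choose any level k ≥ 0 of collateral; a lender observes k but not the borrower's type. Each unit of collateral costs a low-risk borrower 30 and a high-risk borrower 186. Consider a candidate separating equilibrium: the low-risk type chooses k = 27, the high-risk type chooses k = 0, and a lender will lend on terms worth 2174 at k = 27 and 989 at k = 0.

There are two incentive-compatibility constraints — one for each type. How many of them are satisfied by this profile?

High-risk type: stay at 0 → 989; mimic → 2174 − 186 × 27 = -2848. IC holds (989 ≥ -2848).
Low-risk type: signal → 2174 − 30 × 27 = 1364; deviate to 0 → 989. IC holds (1364 ≥ 989).
2 of 2 constraints hold, so this is a separating equilibrium.

2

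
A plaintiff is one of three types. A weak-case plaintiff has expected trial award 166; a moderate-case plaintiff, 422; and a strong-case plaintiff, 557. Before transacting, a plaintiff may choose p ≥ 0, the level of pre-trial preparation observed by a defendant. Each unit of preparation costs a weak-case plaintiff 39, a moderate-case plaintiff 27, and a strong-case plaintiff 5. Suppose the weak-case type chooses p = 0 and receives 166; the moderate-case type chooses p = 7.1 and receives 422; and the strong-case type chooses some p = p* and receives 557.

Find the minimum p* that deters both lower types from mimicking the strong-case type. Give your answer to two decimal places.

Moderate-case type (on-path payoff 422 − 27×7.1 = 230.3) won't mimic when 230.3 ≥ 557 − 27·p*, i.e. p* ≥ 12.10.
Weak-case type (on-path payoff 166) won't mimic when 166 ≥ 557 − 39·p*, i.e. p* ≥ 10.03.
Both must hold, so p* = max(10.03, 12.10) = 12.10. The moderate-case type's constraint binds.

12.10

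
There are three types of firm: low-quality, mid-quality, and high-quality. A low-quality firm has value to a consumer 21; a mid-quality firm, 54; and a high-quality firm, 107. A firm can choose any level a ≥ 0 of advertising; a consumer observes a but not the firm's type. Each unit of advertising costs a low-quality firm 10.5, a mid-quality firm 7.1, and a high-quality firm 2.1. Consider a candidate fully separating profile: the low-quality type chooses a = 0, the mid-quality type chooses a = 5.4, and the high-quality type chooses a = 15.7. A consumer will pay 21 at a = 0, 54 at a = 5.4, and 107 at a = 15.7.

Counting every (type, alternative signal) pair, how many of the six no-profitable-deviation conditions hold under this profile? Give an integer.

Mid-quality (own payoff 54 − 7.1×5.4 = 15.66): to a=0 gives 21 → profitable ✗; to a=15.7 gives 107 − 7.1×15.7 = -4.47 → no gain ✓.
Low-quality (own payoff 21): to a=5.4 gives 54 − 10.5×5.4 = -2.7 → no gain ✓; to a=15.7 gives 107 − 10.5×15.7 = -57.85 → no gain ✓.
High-quality (own payoff 107 − 2.1×15.7 = 74.03): to a=0 gives 21 → no gain ✓; to a=5.4 gives 54 − 2.1×5.4 = 42.66 → no gain ✓.
5 of the 6 constraints hold; not an equilibrium.

5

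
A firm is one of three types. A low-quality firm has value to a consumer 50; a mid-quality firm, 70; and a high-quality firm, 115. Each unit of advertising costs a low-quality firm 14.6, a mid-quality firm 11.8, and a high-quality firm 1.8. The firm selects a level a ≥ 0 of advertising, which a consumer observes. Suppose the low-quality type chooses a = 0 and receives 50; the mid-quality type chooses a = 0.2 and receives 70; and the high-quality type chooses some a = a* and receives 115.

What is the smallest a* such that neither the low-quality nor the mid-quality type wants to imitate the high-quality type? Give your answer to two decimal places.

4.45

Mid-quality type (on-path payoff 70 − 11.8×0.2 = 67.64) won't mimic when 67.64 ≥ 115 − 11.8·a*, i.e. a* ≥ 4.01.
Low-quality type (on-path payoff 50) won't mimic when 50 ≥ 115 − 14.6·a*, i.e. a* ≥ 4.45.
Both must hold, so a* = max(4.45, 4.01) = 4.45. The low-quality type's constraint binds.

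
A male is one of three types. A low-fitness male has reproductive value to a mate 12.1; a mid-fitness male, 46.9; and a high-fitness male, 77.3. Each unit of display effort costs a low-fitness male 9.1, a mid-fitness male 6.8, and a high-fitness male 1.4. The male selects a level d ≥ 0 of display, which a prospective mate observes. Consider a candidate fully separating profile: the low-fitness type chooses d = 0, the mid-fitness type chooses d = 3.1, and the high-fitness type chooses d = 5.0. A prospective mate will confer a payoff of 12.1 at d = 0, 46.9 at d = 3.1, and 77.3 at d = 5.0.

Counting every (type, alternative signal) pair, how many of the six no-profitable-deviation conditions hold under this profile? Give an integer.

Low-fitness (own payoff 12.1): to d=3.1 gives 46.9 − 9.1×3.1 = 18.69 → profitable ✗; to d=5.0 gives 77.3 − 9.1×5.0 = 31.8 → profitable ✗.
High-fitness (own payoff 77.3 − 1.4×5.0 = 70.3): to d=0 gives 12.1 → no gain ✓; to d=3.1 gives 46.9 − 1.4×3.1 = 42.56 → no gain ✓.
Mid-fitness (own payoff 46.9 − 6.8×3.1 = 25.82): to d=0 gives 12.1 → no gain ✓; to d=5.0 gives 77.3 − 6.8×5.0 = 43.3 → profitable ✗.
3 of the 6 constraints hold; not an equilibrium.

3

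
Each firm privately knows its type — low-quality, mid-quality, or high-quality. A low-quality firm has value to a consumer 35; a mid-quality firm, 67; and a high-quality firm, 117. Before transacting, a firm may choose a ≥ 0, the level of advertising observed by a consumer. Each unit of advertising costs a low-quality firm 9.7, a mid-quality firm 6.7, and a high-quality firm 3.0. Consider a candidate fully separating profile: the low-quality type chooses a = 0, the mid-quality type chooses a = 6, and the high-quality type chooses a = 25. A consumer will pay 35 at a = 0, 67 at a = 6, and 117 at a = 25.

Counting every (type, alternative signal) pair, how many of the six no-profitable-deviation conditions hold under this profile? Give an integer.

4

High-quality (own payoff 117 − 3.0×25 = 42): to a=0 gives 35 → no gain ✓; to a=6 gives 67 − 3.0×6 = 49 → profitable ✗.
Low-quality (own payoff 35): to a=6 gives 67 − 9.7×6 = 8.8 → no gain ✓; to a=25 gives 117 − 9.7×25 = -125.5 → no gain ✓.
Mid-quality (own payoff 67 − 6.7×6 = 26.8): to a=0 gives 35 → profitable ✗; to a=25 gives 117 − 6.7×25 = -50.5 → no gain ✓.
4 of the 6 constraints hold; not an equilibrium.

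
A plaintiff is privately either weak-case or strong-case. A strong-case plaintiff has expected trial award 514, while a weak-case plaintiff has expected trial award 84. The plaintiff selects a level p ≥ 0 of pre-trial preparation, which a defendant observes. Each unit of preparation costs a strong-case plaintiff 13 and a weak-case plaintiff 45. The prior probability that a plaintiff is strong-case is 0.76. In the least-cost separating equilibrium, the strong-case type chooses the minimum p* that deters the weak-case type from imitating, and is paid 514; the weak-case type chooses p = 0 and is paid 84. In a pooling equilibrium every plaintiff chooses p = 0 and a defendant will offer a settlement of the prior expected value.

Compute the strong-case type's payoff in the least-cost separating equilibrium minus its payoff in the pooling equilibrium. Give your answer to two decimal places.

Least-cost separating signal: p* solves 84 = 514 − 45·p*, so p* = (514 − 84)/45 ≈ 9.5556.
Strong-case type's separating payoff: 514 − 13 × p* = 514 − 13 × (514 − 84)/45 = 514 − 5590/45 ≈ 389.7778.
Pooling payoff: 0.76 × 514 + 0.24 × 84 = 410.8.
Difference: 389.7778 − 410.8 = -21.0222, i.e. -21.02 to two decimal places.
The strong-case type would prefer the pooling outcome.

-21.02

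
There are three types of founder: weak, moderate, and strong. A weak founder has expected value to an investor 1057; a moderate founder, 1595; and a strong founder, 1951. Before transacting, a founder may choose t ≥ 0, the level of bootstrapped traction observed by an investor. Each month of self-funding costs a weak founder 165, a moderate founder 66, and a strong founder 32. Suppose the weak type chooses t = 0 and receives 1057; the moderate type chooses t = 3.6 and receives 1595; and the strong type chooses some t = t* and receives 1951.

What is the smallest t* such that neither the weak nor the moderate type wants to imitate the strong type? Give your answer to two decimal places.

Weak type (on-path payoff 1057) won't mimic when 1057 ≥ 1951 − 165·t*, i.e. t* ≥ 5.42.
Moderate type (on-path payoff 1595 − 66×3.6 = 1357.4) won't mimic when 1357.4 ≥ 1951 − 66·t*, i.e. t* ≥ 8.99.
Both must hold, so t* = max(5.42, 8.99) = 8.99. The moderate type's constraint binds.

8.99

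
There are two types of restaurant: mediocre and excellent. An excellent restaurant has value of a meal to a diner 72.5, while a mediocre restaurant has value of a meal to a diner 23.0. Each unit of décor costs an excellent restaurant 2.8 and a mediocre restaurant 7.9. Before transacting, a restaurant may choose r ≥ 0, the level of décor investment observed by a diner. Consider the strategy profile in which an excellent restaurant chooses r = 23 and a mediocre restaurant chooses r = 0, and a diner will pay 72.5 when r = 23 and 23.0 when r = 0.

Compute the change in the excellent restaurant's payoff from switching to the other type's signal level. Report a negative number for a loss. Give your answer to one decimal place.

Playing r = 23 the excellent restaurant receives 72.5 − 2.8 × 23 = 8.1.
Deviating to r = 0 yields 23.0 instead.
Gain from deviating: 23.0 − 8.1 = 14.9.
The gain is positive, so the excellent type's incentive-compatibility constraint is violated — this profile is not a separating equilibrium.

14.9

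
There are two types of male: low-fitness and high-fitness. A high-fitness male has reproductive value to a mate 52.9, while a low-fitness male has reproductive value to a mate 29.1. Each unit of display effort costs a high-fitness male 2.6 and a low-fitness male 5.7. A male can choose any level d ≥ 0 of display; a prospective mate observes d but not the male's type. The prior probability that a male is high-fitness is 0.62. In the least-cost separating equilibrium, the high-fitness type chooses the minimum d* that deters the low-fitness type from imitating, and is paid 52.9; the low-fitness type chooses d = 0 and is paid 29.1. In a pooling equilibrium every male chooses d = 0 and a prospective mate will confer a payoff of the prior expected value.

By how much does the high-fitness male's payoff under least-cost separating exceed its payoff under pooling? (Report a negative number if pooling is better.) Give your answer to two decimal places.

Least-cost separating signal: d* solves 29.1 = 52.9 − 5.7·d*, so d* = (52.9 − 29.1)/5.7 ≈ 4.1754.
High-fitness type's separating payoff: 52.9 − 2.6 × d* = 52.9 − 2.6 × (52.9 − 29.1)/5.7 = 52.9 − 61.88/5.7 ≈ 42.0439.
Pooling payoff: 0.62 × 52.9 + 0.38 × 29.1 = 43.856.
Difference: 42.0439 − 43.856 = -1.8121, i.e. -1.81 to two decimal places.
The high-fitness type would prefer the pooling outcome.

-1.81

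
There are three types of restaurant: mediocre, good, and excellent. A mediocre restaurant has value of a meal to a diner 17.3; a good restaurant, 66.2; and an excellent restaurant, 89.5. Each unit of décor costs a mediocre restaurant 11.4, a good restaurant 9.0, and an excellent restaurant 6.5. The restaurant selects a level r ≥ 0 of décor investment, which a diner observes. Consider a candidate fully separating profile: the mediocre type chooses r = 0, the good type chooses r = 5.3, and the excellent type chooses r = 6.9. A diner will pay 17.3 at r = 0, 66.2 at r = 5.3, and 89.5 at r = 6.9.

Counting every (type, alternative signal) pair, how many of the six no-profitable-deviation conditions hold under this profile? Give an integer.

5

Mediocre (own payoff 17.3): to r=5.3 gives 66.2 − 11.4×5.3 = 5.78 → no gain ✓; to r=6.9 gives 89.5 − 11.4×6.9 = 10.84 → no gain ✓.
Excellent (own payoff 89.5 − 6.5×6.9 = 44.65): to r=0 gives 17.3 → no gain ✓; to r=5.3 gives 66.2 − 6.5×5.3 = 31.75 → no gain ✓.
Good (own payoff 66.2 − 9.0×5.3 = 18.5): to r=0 gives 17.3 → no gain ✓; to r=6.9 gives 89.5 − 9.0×6.9 = 27.4 → profitable ✗.
5 of the 6 constraints hold; not an equilibrium.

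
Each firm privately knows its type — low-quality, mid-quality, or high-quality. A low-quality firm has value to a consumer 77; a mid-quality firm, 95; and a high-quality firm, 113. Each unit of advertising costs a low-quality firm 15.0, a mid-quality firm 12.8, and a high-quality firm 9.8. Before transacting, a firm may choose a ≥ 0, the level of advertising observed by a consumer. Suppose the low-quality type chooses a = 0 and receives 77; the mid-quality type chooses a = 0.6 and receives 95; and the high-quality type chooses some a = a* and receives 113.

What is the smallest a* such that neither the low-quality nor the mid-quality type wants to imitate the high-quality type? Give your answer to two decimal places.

2.40

Mid-quality type (on-path payoff 95 − 12.8×0.6 = 87.32) won't mimic when 87.32 ≥ 113 − 12.8·a*, i.e. a* ≥ 2.01.
Low-quality type (on-path payoff 77) won't mimic when 77 ≥ 113 − 15.0·a*, i.e. a* ≥ 2.40.
Both must hold, so a* = max(2.40, 2.01) = 2.40. The low-quality type's constraint binds.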